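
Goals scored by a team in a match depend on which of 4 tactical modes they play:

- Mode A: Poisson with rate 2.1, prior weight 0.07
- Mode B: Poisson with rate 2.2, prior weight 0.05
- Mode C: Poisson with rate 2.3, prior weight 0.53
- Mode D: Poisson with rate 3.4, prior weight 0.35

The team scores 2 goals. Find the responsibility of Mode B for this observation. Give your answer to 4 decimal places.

0.0558

P(component k | x) = π_k·f_k(x) / marginal(x), where marginal(x) = Σ_j π_j·f_j(x).
Poisson probabilities:
  L_A = e^(−2.1)·2.1^2/2! = 0.270016
  L_B = e^(−2.2)·2.2^2/2! = 0.268144
  L_C = e^(−2.3)·2.3^2/2! = 0.265185
  L_D = e^(−3.4)·3.4^2/2! = 0.192898
Multiply by the mixture weights:
  π_A·L_A = 0.07 × 0.270016 = 0.0189011
  π_B·L_B = 0.05 × 0.268144 = 0.0134072
  π_C·L_C = 0.53 × 0.265185 = 0.140548
  π_D·L_D = 0.35 × 0.192898 = 0.0675141
Sum: 0.0189011 + 0.0134072 + 0.140548 + 0.0675141 = 0.24037
So the posterior for Mode B is 0.0134072 / 0.24037 ≈ 0.0558.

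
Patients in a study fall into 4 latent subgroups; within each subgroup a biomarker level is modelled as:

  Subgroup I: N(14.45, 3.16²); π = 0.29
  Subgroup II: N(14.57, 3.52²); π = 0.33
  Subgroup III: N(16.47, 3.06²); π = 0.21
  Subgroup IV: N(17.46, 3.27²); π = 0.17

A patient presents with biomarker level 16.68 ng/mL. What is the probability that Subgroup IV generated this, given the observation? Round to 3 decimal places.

P(component k | x) = π_k·f_k(x) / marginal(x), where marginal(x) = Σ_j π_j·f_j(x).
Component likelihoods at x = 16.68 ng/mL:
  p_I = (1/(3.16·√(2π)))·exp(−(16.68−14.45)²/(2·3.16²)) = 0.126248·exp(-0.24900) = 0.0984197
  p_II = (1/(3.52·√(2π)))·exp(−(16.68−14.57)²/(2·3.52²)) = 0.113336·exp(-0.17966) = 0.0946983
  p_III = (1/(3.06·√(2π)))·exp(−(16.68−16.47)²/(2·3.06²)) = 0.130373·exp(-0.00235) = 0.130067
  p_IV = (1/(3.27·√(2π)))·exp(−(16.68−17.46)²/(2·3.27²)) = 0.122001·exp(-0.02845) = 0.118579
Prior × likelihood for each component:
  π_I·p_I = 0.29 × 0.0984197 = 0.0285417
  π_II·p_II = 0.33 × 0.0946983 = 0.0312505
  π_III·p_III = 0.21 × 0.130067 = 0.027314
  π_IV·p_IV = 0.17 × 0.118579 = 0.0201584
Normaliser: 0.0285417 + 0.0312505 + 0.027314 + 0.0201584 = 0.107265
P(Subgroup IV | 16.68 ng/mL) = 0.0201584 / 0.107265 ≈ 0.188

0.188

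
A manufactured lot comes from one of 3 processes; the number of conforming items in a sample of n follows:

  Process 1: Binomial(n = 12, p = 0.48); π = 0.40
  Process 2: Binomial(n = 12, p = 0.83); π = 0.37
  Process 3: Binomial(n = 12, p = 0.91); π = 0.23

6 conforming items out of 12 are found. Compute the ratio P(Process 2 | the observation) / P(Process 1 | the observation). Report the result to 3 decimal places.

0.030

The posterior odds equal the prior odds times the likelihood ratio: (π_i/π_j)·(f_i(x)/f_j(x)).
Evaluate each component's likelihood at the observed value:
  p_1 = 0.223429
  p_2 = 0.00729179
  p_3 = 0.000278853
Posterior odds = (π_2·p_2) / (π_1·p_1) = (0.37·0.00729179) / (0.40·0.223429) = 0.00269796 / 0.0893716 ≈ 0.030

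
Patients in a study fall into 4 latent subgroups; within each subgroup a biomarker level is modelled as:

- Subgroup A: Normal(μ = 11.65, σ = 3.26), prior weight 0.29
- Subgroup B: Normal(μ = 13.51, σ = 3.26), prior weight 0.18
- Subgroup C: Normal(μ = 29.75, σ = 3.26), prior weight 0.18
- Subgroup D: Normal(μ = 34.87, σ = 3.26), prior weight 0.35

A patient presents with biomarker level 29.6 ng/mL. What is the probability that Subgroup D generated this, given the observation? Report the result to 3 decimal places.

Apply Bayes' rule: the posterior for each component is proportional to its prior times its likelihood at x.
Component likelihoods at x = 29.6 ng/mL:
  L_A = (1/(3.26·√(2π)))·exp(−(29.6−11.65)²/(2·3.26²)) = 0.122375·exp(-15.15876) = 3.19394e-08
  L_B = (1/(3.26·√(2π)))·exp(−(29.6−13.51)²/(2·3.26²)) = 0.122375·exp(-12.17999) = 6.28045e-07
  L_C = (1/(3.26·√(2π)))·exp(−(29.6−29.75)²/(2·3.26²)) = 0.122375·exp(-0.00106) = 0.122245
  L_D = (1/(3.26·√(2π)))·exp(−(29.6−34.87)²/(2·3.26²)) = 0.122375·exp(-1.30664) = 0.0331303
Prior × likelihood for each component:
  w_A·L_A = 0.29 × 3.19394e-08 = 9.26241e-09
  w_B·L_B = 0.18 × 6.28045e-07 = 1.13048e-07
  w_C·L_C = 0.18 × 0.122245 = 0.0220042
  w_D·L_D = 0.35 × 0.0331303 = 0.0115956
Evidence: 9.26241e-09 + 1.13048e-07 + 0.0220042 + 0.0115956 = 0.0335999
P(Subgroup D | the observation) = 0.0115956 / 0.0335999 ≈ 0.345

0.345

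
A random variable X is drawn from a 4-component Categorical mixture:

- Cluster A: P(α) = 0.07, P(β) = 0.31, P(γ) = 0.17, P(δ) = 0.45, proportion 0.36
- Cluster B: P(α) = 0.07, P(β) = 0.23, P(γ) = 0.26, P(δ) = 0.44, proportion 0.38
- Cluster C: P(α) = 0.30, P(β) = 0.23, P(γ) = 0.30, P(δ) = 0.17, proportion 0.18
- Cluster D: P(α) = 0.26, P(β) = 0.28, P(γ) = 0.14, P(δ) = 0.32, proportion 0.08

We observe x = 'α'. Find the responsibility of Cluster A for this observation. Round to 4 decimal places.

0.1991

P(component k | x) = π_k·f_k(x) / marginal(x), where marginal(x) = Σ_j π_j·f_j(x).
Categorical probabilities:
  f_A = P(α | comp) = 0.07
  f_B = P(α | comp) = 0.07
  f_C = P(α | comp) = 0.30
  f_D = P(α | comp) = 0.26
Unnormalised posteriors:
  π_A·f_A = 0.36 × 0.07 = 0.0252
  π_B·f_B = 0.38 × 0.07 = 0.0266
  π_C·f_C = 0.18 × 0.3 = 0.054
  π_D·f_D = 0.08 × 0.26 = 0.0208
Sum: 0.0252 + 0.0266 + 0.054 + 0.0208 = 0.1266
Responsibility of Cluster A: 0.0252 / 0.1266 ≈ 0.1991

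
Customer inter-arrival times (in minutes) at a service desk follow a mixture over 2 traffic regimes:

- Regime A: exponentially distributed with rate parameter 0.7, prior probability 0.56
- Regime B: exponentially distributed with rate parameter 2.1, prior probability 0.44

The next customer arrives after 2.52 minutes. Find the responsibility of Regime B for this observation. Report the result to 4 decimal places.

0.0647

P(component k | x) = w_k·f_k(x) / marginal(x), where marginal(x) = Σ_j w_j·f_j(x).
Component likelihoods at x = 2.52 minutes:
  L_A = 0.7·e^(−0.7·2.52) = 0.7·e^(−1.7640) = 0.119951
  L_B = 2.1·e^(−2.1·2.52) = 2.1·e^(−5.2920) = 0.0105665
Weight by the priors:
  w_A·L_A = 0.56 × 0.119951 = 0.0671724
  w_B·L_B = 0.44 × 0.0105665 = 0.00464928
Normaliser: 0.0671724 + 0.00464928 = 0.0718216
P(Regime B | 2.52 minutes) = 0.00464928 / 0.0718216 ≈ 0.0647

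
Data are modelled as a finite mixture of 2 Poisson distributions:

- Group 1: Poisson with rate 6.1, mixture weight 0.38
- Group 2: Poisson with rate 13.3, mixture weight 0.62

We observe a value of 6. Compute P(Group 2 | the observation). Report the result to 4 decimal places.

By Bayes' theorem, P(k | x) = P(Z=k) f_k(x) / Σ_j P(Z=j) f_j(x).
Evaluate each component's likelihood at the observed value:
  f_1 = e^(−6.1)·6.1^6/6! = 0.160491
  f_2 = e^(−13.3)·13.3^6/6! = 0.0128724
Multiply by the mixture weights:
  P(Z=1)·f_1 = 0.38 × 0.160491 = 0.0609865
  P(Z=2)·f_2 = 0.62 × 0.0128724 = 0.00798091
Sum: 0.0609865 + 0.00798091 = 0.0689674
P(Group 2 | 6) = 0.00798091 / 0.0689674 ≈ 0.1157

0.1157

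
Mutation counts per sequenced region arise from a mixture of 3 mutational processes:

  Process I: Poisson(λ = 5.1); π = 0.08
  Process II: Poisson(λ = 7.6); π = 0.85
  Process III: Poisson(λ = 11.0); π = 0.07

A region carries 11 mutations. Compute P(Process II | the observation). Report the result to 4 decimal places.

0.8513

Posterior ∝ prior × likelihood, so P(k | x) ∝ π_k f_k(x); normalise over all components.
Evaluate each component's likelihood at the observed value:
  L_I = e^(−5.1)·5.1^11/11! = 0.00927287
  L_II = e^(−7.6)·7.6^11/11! = 0.061257
  L_III = e^(−11.0)·11.0^11/11! = 0.119378
Prior × likelihood for each component:
  π_I·L_I = 0.08 × 0.00927287 = 0.00074183
  π_II·L_II = 0.85 × 0.061257 = 0.0520685
  π_III·L_III = 0.07 × 0.119378 = 0.00835646
Evidence: 0.00074183 + 0.0520685 + 0.00835646 = 0.0611667
P(Process II | data) ≈ 0.8513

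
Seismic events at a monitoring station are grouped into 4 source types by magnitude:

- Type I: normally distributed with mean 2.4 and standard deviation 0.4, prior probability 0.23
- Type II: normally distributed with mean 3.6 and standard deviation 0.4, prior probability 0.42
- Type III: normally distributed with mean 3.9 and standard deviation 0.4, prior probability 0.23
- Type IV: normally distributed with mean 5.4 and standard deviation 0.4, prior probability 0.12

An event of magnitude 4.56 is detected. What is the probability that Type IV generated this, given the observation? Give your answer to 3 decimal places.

Apply Bayes' rule: the posterior for each component is proportional to its prior times its likelihood at x.
Component likelihoods at x = 4.56:
  p_I = (1/(0.4·√(2π)))·exp(−(4.56−2.4)²/(2·0.4²)) = 0.997356·exp(-14.58000) = 4.6434e-07
  p_II = (1/(0.4·√(2π)))·exp(−(4.56−3.6)²/(2·0.4²)) = 0.997356·exp(-2.88000) = 0.0559863
  p_III = (1/(0.4·√(2π)))·exp(−(4.56−3.9)²/(2·0.4²)) = 0.997356·exp(-1.36125) = 0.255662
  p_IV = (1/(0.4·√(2π)))·exp(−(4.56−5.4)²/(2·0.4²)) = 0.997356·exp(-2.20500) = 0.109959
Weight by the priors:
  π_I·p_I = 0.23 × 4.6434e-07 = 1.06798e-07
  π_II·p_II = 0.42 × 0.0559863 = 0.0235143
  π_III·p_III = 0.23 × 0.255662 = 0.0588023
  π_IV·p_IV = 0.12 × 0.109959 = 0.0131951
Denominator: 1.06798e-07 + 0.0235143 + 0.0588023 + 0.0131951 = 0.0955118
So the posterior for Type IV is 0.0131951 / 0.0955118 ≈ 0.138.

0.138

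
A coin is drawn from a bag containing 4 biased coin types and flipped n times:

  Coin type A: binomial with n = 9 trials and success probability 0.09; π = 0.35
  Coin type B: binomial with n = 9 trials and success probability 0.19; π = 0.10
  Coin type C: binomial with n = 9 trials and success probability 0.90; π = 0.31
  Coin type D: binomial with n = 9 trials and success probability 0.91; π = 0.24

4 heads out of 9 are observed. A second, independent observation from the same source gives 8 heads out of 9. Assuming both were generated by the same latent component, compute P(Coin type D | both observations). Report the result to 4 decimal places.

Posterior ∝ prior × likelihood, so P(k | x) ∝ P(Z=k) f_k(x); normalise over all components.
Since both observations come from the same component, the likelihood for component k is f_k(x₁)·f_k(x₂).
  f_A = [C(9,4)·0.09^4·0.91^5 = 126·6.561e-05·0.624032 = 0.00515879] × [3.52553e-08] = 1.81874e-10
  f_B = [C(9,4)·0.19^4·0.81^5 = 126·0.00130321·0.348678 = 0.0572546] × [1.2381e-05] = 7.0887e-07
  f_C = [C(9,4)·0.90^4·0.10^5 = 126·0.6561·1e-05 = 0.000826686] × [0.38742] = 0.000320275
  f_D = [C(9,4)·0.91^4·0.09^5 = 126·0.68575·5.9049e-06 = 0.00051021] × [0.380905] = 0.000194341
Prior × likelihood for each component:
  P(Z=A)·f_A = 0.35 × 1.81874e-10 = 6.3656e-11
  P(Z=B)·f_B = 0.10 × 7.0887e-07 = 7.0887e-08
  P(Z=C)·f_C = 0.31 × 0.000320275 = 9.92853e-05
  P(Z=D)·f_D = 0.24 × 0.000194341 = 4.66419e-05
Sum: 6.3656e-11 + 7.0887e-08 + 9.92853e-05 + 4.66419e-05 = 0.000145998
P(Coin type D | data) ≈ 0.3195

0.3195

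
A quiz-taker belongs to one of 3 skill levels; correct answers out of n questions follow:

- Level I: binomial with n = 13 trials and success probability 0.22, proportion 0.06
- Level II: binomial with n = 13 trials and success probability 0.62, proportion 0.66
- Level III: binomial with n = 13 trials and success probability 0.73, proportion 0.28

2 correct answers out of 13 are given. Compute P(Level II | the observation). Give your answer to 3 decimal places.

The responsibility of component k is π_k f_k(x) divided by Σ_j π_j f_j(x).
Evaluate each component's likelihood at the observed value:
  L_I = 0.24546
  L_II = 0.000715315
  L_III = 2.31069e-05
Weight by the priors:
  π_I·L_I = 0.06 × 0.24546 = 0.0147276
  π_II·L_II = 0.66 × 0.000715315 = 0.000472108
  π_III·L_III = 0.28 × 2.31069e-05 = 6.46993e-06
Denominator: 0.0147276 + 0.000472108 + 6.46993e-06 = 0.0152062
P(Level II | x) = 0.000472108 / 0.0152062 ≈ 0.031

0.031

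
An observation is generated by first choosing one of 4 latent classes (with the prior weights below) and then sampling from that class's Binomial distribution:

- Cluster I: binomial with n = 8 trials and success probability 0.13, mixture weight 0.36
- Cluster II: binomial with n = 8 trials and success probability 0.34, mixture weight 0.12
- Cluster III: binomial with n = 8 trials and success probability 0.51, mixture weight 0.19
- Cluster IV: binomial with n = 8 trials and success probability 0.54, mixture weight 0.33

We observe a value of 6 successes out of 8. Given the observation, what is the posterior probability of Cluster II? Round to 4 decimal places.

The responsibility of component k is P(Z=k) f_k(x) divided by Σ_j P(Z=j) f_j(x).
Component likelihoods at x = 6 successes out of 8:
  p_I = C(8,6)·0.13^6·0.87^2 = 28·4.82681e-06·0.7569 = 0.000102296
  p_II = C(8,6)·0.34^6·0.66^2 = 28·0.0015448·0.4356 = 0.0188417
  p_III = C(8,6)·0.51^6·0.49^2 = 28·0.0175963·0.2401 = 0.118296
  p_IV = C(8,6)·0.54^6·0.46^2 = 28·0.0247949·0.2116 = 0.146905
Unnormalised posteriors:
  P(Z=I)·p_I = 0.36 × 0.000102296 = 3.68264e-05
  P(Z=II)·p_II = 0.12 × 0.0188417 = 0.002261
  P(Z=III)·p_III = 0.19 × 0.118296 = 0.0224763
  P(Z=IV)·p_IV = 0.33 × 0.146905 = 0.0484786
Denominator: 3.68264e-05 + 0.002261 + 0.0224763 + 0.0484786 = 0.0732527
Responsibility of Cluster II: 0.002261 / 0.0732527 ≈ 0.0309

0.0309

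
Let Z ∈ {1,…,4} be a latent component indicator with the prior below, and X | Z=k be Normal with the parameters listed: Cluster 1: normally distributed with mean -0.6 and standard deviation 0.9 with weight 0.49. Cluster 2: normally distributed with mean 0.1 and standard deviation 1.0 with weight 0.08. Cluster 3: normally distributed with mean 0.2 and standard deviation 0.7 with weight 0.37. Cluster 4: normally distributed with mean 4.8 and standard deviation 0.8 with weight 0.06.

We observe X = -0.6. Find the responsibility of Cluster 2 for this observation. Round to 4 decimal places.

P(component k | x) = w_k·f_k(x) / marginal(x), where marginal(x) = Σ_j w_j·f_j(x).
Normal densities:
  L_1 = (1/(0.9·√(2π)))·exp(−(-0.6−-0.6)²/(2·0.9²)) = 0.443269·exp(-0.00000) = 0.443269
  L_2 = (1/(1.0·√(2π)))·exp(−(-0.6−0.1)²/(2·1.0²)) = 0.398942·exp(-0.24500) = 0.312254
  L_3 = (1/(0.7·√(2π)))·exp(−(-0.6−0.2)²/(2·0.7²)) = 0.569918·exp(-0.65306) = 0.296614
  L_4 = (1/(0.8·√(2π)))·exp(−(-0.6−4.8)²/(2·0.8²)) = 0.498678·exp(-22.78125) = 6.36867e-11
Unnormalised posteriors:
  w_1·L_1 = 0.49 × 0.443269 = 0.217202
  w_2·L_2 = 0.08 × 0.312254 = 0.0249803
  w_3·L_3 = 0.37 × 0.296614 = 0.109747
  w_4·L_4 = 0.06 × 6.36867e-11 = 3.8212e-12
Normaliser: 0.217202 + 0.0249803 + 0.109747 + 3.8212e-12 = 0.351929
P(Cluster 2 | data) = 0.0249803 / 0.351929 ≈ 0.0710

0.0710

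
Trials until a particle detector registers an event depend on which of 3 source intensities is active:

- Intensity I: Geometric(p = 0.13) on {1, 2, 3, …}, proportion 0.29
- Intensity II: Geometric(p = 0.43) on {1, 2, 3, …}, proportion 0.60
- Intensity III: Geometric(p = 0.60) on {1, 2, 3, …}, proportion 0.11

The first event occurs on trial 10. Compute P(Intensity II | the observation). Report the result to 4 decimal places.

0.1319

By Bayes' theorem, P(k | x) = P(Z=k) f_k(x) / Σ_j P(Z=j) f_j(x).
Component likelihoods at x = 10:
  L_I = 0.13·(1−0.13)^9 = 0.13·0.285544 = 0.0371207
  L_II = 0.43·(1−0.43)^9 = 0.43·0.00635146 = 0.00273113
  L_III = 0.60·(1−0.60)^9 = 0.60·0.000262144 = 0.000157286
Weight by the priors:
  P(Z=I)·L_I = 0.29 × 0.0371207 = 0.010765
  P(Z=II)·L_II = 0.60 × 0.00273113 = 0.00163868
  P(Z=III)·L_III = 0.11 × 0.000157286 = 1.73015e-05
Denominator: 0.010765 + 0.00163868 + 1.73015e-05 = 0.012421
So the posterior for Intensity II is 0.00163868 / 0.012421 ≈ 0.1319.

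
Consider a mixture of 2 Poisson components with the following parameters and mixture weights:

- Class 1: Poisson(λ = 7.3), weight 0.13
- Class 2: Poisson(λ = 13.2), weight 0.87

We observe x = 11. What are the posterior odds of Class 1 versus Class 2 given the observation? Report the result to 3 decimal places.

0.081

The posterior odds equal the prior odds times the likelihood ratio: (π_i/π_j)·(f_i(x)/f_j(x)).
Poisson probabilities:
  p_1 = e^(−7.3)·7.3^11/11! = 0.0530941
  p_2 = e^(−13.2)·13.2^11/11! = 0.0982812
Posterior odds = (π_1·p_1) / (π_2·p_2) = (0.13·0.0530941) / (0.87·0.0982812) = 0.00690223 / 0.0855046 ≈ 0.081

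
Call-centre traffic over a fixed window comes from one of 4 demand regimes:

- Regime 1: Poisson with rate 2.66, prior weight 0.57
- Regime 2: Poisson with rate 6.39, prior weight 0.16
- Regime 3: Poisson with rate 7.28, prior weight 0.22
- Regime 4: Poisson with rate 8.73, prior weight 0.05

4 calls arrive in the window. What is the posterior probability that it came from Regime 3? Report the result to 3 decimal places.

0.146

The responsibility of component k is π_k f_k(x) divided by Σ_j π_j f_j(x).
Component likelihoods at x = 4 calls:
  L_1 = 0.145912
  L_2 = 0.116587
  L_3 = 0.0806586
  L_4 = 0.0391251
Unnormalised posteriors:
  π_1·L_1 = 0.57 × 0.145912 = 0.08317
  π_2·L_2 = 0.16 × 0.116587 = 0.0186539
  π_3·L_3 = 0.22 × 0.0806586 = 0.0177449
  π_4·L_4 = 0.05 × 0.0391251 = 0.00195625
Normaliser: 0.08317 + 0.0186539 + 0.0177449 + 0.00195625 = 0.121525
P(Regime 3 | 4 calls) ≈ 0.146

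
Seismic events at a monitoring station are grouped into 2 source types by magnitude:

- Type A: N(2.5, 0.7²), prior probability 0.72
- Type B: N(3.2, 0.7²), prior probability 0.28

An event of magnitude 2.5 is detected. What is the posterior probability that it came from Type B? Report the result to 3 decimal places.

0.191

The responsibility of component k is P(Z=k) f_k(x) divided by Σ_j P(Z=j) f_j(x).
Component likelihoods at x = 2.5:
  p_A = 0.569918
  p_B = 0.345672
Weight by the priors:
  P(Z=A)·p_A = 0.72 × 0.569918 = 0.410341
  P(Z=B)·p_B = 0.28 × 0.345672 = 0.0967883
Marginal: 0.410341 + 0.0967883 = 0.507129
P(Type B | data) ≈ 0.191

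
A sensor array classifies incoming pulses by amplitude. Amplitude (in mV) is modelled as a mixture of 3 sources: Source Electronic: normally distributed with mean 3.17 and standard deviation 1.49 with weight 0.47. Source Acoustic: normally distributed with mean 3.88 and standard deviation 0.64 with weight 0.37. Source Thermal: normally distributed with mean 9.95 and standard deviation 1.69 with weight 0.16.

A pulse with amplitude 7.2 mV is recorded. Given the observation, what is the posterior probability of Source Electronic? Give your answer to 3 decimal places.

By Bayes' theorem, P(k | x) = π_k f_k(x) / Σ_j π_j f_j(x).
Component likelihoods at x = 7.2 mV:
  f_Electronic = (1/(1.49·√(2π)))·exp(−(7.2−3.17)²/(2·1.49²)) = 0.267746·exp(-3.65770) = 0.00690569
  f_Acoustic = (1/(0.64·√(2π)))·exp(−(7.2−3.88)²/(2·0.64²)) = 0.623347·exp(-13.45508) = 8.93848e-07
  f_Thermal = (1/(1.69·√(2π)))·exp(−(7.2−9.95)²/(2·1.69²)) = 0.236061·exp(-1.32392) = 0.0628133
Prior × likelihood for each component:
  π_Electronic·f_Electronic = 0.47 × 0.00690569 = 0.00324567
  π_Acoustic·f_Acoustic = 0.37 × 8.93848e-07 = 3.30724e-07
  π_Thermal·f_Thermal = 0.16 × 0.0628133 = 0.0100501
Normaliser: 0.00324567 + 3.30724e-07 + 0.0100501 = 0.0132961
P(Source Electronic | data) = 0.00324567 / 0.0132961 ≈ 0.244

0.244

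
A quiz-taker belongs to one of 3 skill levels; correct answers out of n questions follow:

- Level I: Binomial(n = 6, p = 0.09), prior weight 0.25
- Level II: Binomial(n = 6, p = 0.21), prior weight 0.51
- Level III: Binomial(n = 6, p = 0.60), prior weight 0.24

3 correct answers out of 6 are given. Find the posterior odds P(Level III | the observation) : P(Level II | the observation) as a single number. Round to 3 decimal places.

The posterior odds equal the prior odds times the likelihood ratio: (π_i/π_j)·(f_i(x)/f_j(x)).
Evaluate each component's likelihood at the observed value:
  p_I = 0.0109871
  p_II = 0.0913207
  p_III = 0.27648
Odds = (0.24/0.51) × (0.27648/0.0913207) = 0.470588 × 3.02757 ≈ 1.425

1.425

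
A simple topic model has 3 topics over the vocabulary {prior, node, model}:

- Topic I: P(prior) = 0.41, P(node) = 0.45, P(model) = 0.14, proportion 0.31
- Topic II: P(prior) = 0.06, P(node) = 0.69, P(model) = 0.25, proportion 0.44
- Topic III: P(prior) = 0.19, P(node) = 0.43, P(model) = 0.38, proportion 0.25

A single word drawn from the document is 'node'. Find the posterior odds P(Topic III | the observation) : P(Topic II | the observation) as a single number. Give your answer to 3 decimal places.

Since P(k|x) ∝ π_k f_k(x), the posterior odds are π_i f_i(x) / (π_j f_j(x)).
Component likelihoods at x = 'node':
  L_I = P(node | comp) = 0.45
  L_II = P(node | comp) = 0.69
  L_III = P(node | comp) = 0.43
Posterior odds = (π_III·L_III) / (π_II·L_II) = (0.25·0.43) / (0.44·0.69) = 0.1075 / 0.3036 ≈ 0.354

0.354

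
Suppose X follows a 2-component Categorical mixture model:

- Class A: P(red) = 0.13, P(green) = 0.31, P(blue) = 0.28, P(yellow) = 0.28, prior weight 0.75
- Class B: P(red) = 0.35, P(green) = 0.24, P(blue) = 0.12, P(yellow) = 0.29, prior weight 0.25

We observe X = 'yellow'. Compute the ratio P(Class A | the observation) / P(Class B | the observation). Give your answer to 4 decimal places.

2.8966

Since P(k|x) ∝ w_k f_k(x), the posterior odds are w_i f_i(x) / (w_j f_j(x)).
Evaluate each component's likelihood at the observed value:
  f_A = P(yellow | comp) = 0.28
  f_B = P(yellow | comp) = 0.29
Posterior odds = (w_A·f_A) / (w_B·f_B) = (0.75·0.28) / (0.25·0.29) = 0.21 / 0.0725 ≈ 2.8966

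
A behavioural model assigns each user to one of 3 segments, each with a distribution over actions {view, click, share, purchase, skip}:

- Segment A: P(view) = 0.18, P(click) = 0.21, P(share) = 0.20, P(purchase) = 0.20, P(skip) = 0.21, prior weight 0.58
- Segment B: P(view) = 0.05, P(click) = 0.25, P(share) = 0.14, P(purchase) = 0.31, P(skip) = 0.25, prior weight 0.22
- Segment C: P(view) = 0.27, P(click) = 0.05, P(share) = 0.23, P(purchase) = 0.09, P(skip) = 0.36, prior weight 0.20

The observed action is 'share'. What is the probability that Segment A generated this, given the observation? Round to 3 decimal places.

0.602

Apply Bayes' rule: the posterior for each component is proportional to its prior times its likelihood at x.
Component likelihoods at x = 'share':
  f_A = P(share | comp) = 0.20
  f_B = P(share | comp) = 0.14
  f_C = P(share | comp) = 0.23
Multiply by the mixture weights:
  π_A·f_A = 0.58 × 0.2 = 0.116
  π_B·f_B = 0.22 × 0.14 = 0.0308
  π_C·f_C = 0.20 × 0.23 = 0.046
Sum: 0.116 + 0.0308 + 0.046 = 0.1928
P(Segment A | x) ≈ 0.602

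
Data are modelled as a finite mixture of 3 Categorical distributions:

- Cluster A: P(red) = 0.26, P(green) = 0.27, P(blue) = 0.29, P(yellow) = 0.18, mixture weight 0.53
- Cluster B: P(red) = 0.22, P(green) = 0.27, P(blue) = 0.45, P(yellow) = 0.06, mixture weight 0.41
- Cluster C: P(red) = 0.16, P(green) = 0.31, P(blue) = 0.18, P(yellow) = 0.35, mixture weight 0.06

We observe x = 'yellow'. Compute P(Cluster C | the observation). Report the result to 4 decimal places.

Posterior ∝ prior × likelihood, so P(k | x) ∝ P(Z=k) f_k(x); normalise over all components.
Categorical probabilities:
  p_A = 0.18
  p_B = 0.06
  p_C = 0.35
Unnormalised posteriors:
  P(Z=A)·p_A = 0.53 × 0.18 = 0.0954
  P(Z=B)·p_B = 0.41 × 0.06 = 0.0246
  P(Z=C)·p_C = 0.06 × 0.35 = 0.021
Sum: 0.0954 + 0.0246 + 0.021 = 0.141
P(Cluster C | data) = 0.021 / 0.141 ≈ 0.1489

0.1489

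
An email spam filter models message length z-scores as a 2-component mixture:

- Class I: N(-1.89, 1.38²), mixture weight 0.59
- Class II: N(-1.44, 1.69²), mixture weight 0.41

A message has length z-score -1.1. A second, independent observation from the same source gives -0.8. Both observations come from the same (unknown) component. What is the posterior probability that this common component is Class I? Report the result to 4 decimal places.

Posterior ∝ prior × likelihood, so P(k | x) ∝ P(Z=k) f_k(x); normalise over all components.
Since both observations come from the same component, the likelihood for component k is f_k(x₁)·f_k(x₂).
  f_I = [(1/(1.38·√(2π)))·exp(−(-1.1−-1.89)²/(2·1.38²)) = 0.289089·exp(-0.16386) = 0.245397] × [0.211621] = 0.0519311
  f_II = [(1/(1.69·√(2π)))·exp(−(-1.1−-1.44)²/(2·1.69²)) = 0.236061·exp(-0.02024) = 0.231331] × [0.219726] = 0.0508295
Multiply by the mixture weights:
  P(Z=I)·f_I = 0.59 × 0.0519311 = 0.0306394
  P(Z=II)·f_II = 0.41 × 0.0508295 = 0.0208401
Marginal: 0.0306394 + 0.0208401 = 0.0514795
P(Class I | x) ≈ 0.5952

0.5952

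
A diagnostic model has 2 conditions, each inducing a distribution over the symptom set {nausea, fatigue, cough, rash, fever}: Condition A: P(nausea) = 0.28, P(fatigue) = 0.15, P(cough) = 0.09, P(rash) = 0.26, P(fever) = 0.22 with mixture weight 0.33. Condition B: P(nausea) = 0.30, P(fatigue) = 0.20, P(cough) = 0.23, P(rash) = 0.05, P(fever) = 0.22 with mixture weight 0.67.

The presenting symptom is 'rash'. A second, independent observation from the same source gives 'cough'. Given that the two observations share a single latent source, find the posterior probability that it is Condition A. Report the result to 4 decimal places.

Posterior ∝ prior × likelihood, so P(k | x) ∝ π_k f_k(x); normalise over all components.
Since both observations come from the same component, the likelihood for component k is f_k(x₁)·f_k(x₂).
  p_A = [P(rash | comp) = 0.26] × [0.09] = 0.0234
  p_B = [P(rash | comp) = 0.05] × [0.23] = 0.0115
Multiply by the mixture weights:
  π_A·p_A = 0.33 × 0.0234 = 0.007722
  π_B·p_B = 0.67 × 0.0115 = 0.007705
Evidence: 0.007722 + 0.007705 = 0.015427
P(Condition A | x₁, x₂) ≈ 0.5006

0.5006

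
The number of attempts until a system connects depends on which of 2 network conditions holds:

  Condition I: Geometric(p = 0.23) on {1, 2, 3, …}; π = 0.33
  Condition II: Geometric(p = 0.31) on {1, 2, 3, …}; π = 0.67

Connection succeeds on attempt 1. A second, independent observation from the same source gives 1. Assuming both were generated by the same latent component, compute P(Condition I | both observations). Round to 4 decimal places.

0.2133

By Bayes' theorem, P(k | x) = P(Z=k) f_k(x) / Σ_j P(Z=j) f_j(x).
Since both observations come from the same component, the likelihood for component k is f_k(x₁)·f_k(x₂).
  L_I = [0.23·(1−0.23)^0 = 0.23·1 = 0.23] × [0.23] = 0.0529
  L_II = [0.31·(1−0.31)^0 = 0.31·1 = 0.31] × [0.31] = 0.0961
Weight by the priors:
  P(Z=I)·L_I = 0.33 × 0.0529 = 0.017457
  P(Z=II)·L_II = 0.67 × 0.0961 = 0.064387
Normaliser: 0.017457 + 0.064387 = 0.081844
P(Condition I | x₁,x₂) ≈ 0.2133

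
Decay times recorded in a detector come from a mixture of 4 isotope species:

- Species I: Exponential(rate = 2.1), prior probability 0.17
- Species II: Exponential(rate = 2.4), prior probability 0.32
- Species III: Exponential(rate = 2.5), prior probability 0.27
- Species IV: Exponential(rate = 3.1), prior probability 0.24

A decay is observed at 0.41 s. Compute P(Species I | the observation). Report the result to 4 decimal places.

Apply Bayes' rule: the posterior for each component is proportional to its prior times its likelihood at x.
Component likelihoods at x = 0.41 s:
  L_I = 0.887752
  L_II = 0.897151
  L_III = 0.896991
  L_IV = 0.869708
Weight by the priors:
  π_I·L_I = 0.17 × 0.887752 = 0.150918
  π_II·L_II = 0.32 × 0.897151 = 0.287088
  π_III·L_III = 0.27 × 0.896991 = 0.242188
  π_IV·L_IV = 0.24 × 0.869708 = 0.20873
Normaliser: 0.150918 + 0.287088 + 0.242188 + 0.20873 = 0.888924
P(Species I | x) = 0.150918 / 0.888924 ≈ 0.1698

0.1698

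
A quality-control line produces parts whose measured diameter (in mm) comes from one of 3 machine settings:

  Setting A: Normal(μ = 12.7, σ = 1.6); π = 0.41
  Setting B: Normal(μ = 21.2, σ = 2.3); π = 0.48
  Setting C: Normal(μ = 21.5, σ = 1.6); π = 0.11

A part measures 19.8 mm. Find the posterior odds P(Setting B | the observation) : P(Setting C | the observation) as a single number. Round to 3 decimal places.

Since P(k|x) ∝ w_k f_k(x), the posterior odds are w_i f_i(x) / (w_j f_j(x)).
Component likelihoods at x = 19.8 mm:
  p_A = (1/(1.6·√(2π)))·exp(−(19.8−12.7)²/(2·1.6²)) = 0.249339·exp(-9.84570) = 1.32086e-05
  p_B = (1/(2.3·√(2π)))·exp(−(19.8−21.2)²/(2·2.3²)) = 0.173453·exp(-0.18526) = 0.144121
  p_C = (1/(1.6·√(2π)))·exp(−(19.8−21.5)²/(2·1.6²)) = 0.249339·exp(-0.56445) = 0.141792
Odds = (0.48/0.11) × (0.144121/0.141792) = 4.36364 × 1.01643 ≈ 4.435

4.435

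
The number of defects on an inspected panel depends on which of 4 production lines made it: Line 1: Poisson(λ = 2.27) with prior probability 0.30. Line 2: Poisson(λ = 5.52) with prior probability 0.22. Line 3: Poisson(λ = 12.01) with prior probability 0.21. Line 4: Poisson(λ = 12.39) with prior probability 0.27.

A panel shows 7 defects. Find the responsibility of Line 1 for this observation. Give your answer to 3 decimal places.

Apply Bayes' rule: the posterior for each component is proportional to its prior times its likelihood at x.
Component likelihoods at x = 7 defects:
  p_1 = e^(−2.27)·2.27^7/7! = 0.00636652
  p_2 = e^(−5.52)·5.52^7/7! = 0.124119
  p_3 = e^(−12.01)·12.01^7/7! = 0.0435005
  p_4 = e^(−12.39)·12.39^7/7! = 0.0369964
Multiply by the mixture weights:
  P(Z=1)·p_1 = 0.30 × 0.00636652 = 0.00190996
  P(Z=2)·p_2 = 0.22 × 0.124119 = 0.0273061
  P(Z=3)·p_3 = 0.21 × 0.0435005 = 0.0091351
  P(Z=4)·p_4 = 0.27 × 0.0369964 = 0.00998904
Marginal: 0.00190996 + 0.0273061 + 0.0091351 + 0.00998904 = 0.0483402
So the posterior for Line 1 is 0.00190996 / 0.0483402 ≈ 0.040.

0.040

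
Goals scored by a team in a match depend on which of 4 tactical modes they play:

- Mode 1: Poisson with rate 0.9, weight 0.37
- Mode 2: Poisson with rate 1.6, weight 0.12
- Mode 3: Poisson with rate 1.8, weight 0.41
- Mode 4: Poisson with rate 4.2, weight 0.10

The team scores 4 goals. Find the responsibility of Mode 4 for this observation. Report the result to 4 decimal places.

P(component k | x) = π_k·f_k(x) / marginal(x), where marginal(x) = Σ_j π_j·f_j(x).
Poisson probabilities:
  L_1 = e^(−0.9)·0.9^4/4! = 0.0111146
  L_2 = e^(−1.6)·1.6^4/4! = 0.0551312
  L_3 = e^(−1.8)·1.8^4/4! = 0.0723017
  L_4 = e^(−4.2)·4.2^4/4! = 0.194424
Weight by the priors:
  π_1·L_1 = 0.37 × 0.0111146 = 0.0041124
  π_2·L_2 = 0.12 × 0.0551312 = 0.00661575
  π_3·L_3 = 0.41 × 0.0723017 = 0.0296437
  π_4·L_4 = 0.10 × 0.194424 = 0.0194424
Sum: 0.0041124 + 0.00661575 + 0.0296437 + 0.0194424 = 0.0598142
So the posterior for Mode 4 is 0.0194424 / 0.0598142 ≈ 0.3250.

0.3250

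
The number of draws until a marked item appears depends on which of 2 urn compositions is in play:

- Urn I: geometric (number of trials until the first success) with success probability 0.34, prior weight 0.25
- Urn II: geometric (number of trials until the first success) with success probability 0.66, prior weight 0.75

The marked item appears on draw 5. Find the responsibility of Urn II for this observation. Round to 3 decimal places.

Posterior ∝ prior × likelihood, so P(k | x) ∝ w_k f_k(x); normalise over all components.
Geometric probabilities:
  L_I = 0.34·(1−0.34)^4 = 0.34·0.189747 = 0.0645141
  L_II = 0.66·(1−0.66)^4 = 0.66·0.0133634 = 0.00881982
Multiply by the mixture weights:
  w_I·L_I = 0.25 × 0.0645141 = 0.0161285
  w_II·L_II = 0.75 × 0.00881982 = 0.00661486
Sum: 0.0161285 + 0.00661486 = 0.0227434
P(Urn II | data) ≈ 0.291

0.291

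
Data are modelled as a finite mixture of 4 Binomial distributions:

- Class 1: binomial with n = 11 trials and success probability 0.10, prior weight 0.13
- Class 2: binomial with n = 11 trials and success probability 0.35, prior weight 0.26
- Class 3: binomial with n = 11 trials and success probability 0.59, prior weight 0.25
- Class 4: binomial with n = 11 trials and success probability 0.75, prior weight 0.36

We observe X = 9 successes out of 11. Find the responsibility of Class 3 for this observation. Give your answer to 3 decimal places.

0.177

Apply Bayes' rule: the posterior for each component is proportional to its prior times its likelihood at x.
Component likelihoods at x = 9 successes out of 11:
  p_1 = C(11,9)·0.10^9·0.90^2 = 55·1e-09·0.81 = 4.455e-08
  p_2 = C(11,9)·0.35^9·0.65^2 = 55·7.88156e-05·0.4225 = 0.00183148
  p_3 = C(11,9)·0.59^9·0.41^2 = 55·0.008663·0.1681 = 0.0800937
  p_4 = C(11,9)·0.75^9·0.25^2 = 55·0.0750847·0.0625 = 0.258104
Weight by the priors:
  π_1·p_1 = 0.13 × 4.455e-08 = 5.7915e-09
  π_2·p_2 = 0.26 × 0.00183148 = 0.000476184
  π_3·p_3 = 0.25 × 0.0800937 = 0.0200234
  π_4·p_4 = 0.36 × 0.258104 = 0.0929173
Normaliser: 5.7915e-09 + 0.000476184 + 0.0200234 + 0.0929173 = 0.113417
P(Class 3 | 9 successes out of 11) ≈ 0.177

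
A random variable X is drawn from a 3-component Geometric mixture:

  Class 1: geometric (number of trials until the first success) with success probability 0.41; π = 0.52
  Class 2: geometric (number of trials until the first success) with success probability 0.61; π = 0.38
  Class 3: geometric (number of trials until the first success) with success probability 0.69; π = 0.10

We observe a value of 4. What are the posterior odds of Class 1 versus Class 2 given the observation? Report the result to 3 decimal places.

Since P(k|x) ∝ P(Z=k) f_k(x), the posterior odds are P(Z=i) f_i(x) / (P(Z=j) f_j(x)).
Evaluate each component's likelihood at the observed value:
  f_1 = 0.41·(1−0.41)^3 = 0.41·0.205379 = 0.0842054
  f_2 = 0.61·(1−0.61)^3 = 0.61·0.059319 = 0.0361846
  f_3 = 0.69·(1−0.69)^3 = 0.69·0.029791 = 0.0205558
0.0437868 / 0.0137501 ≈ 3.184

3.184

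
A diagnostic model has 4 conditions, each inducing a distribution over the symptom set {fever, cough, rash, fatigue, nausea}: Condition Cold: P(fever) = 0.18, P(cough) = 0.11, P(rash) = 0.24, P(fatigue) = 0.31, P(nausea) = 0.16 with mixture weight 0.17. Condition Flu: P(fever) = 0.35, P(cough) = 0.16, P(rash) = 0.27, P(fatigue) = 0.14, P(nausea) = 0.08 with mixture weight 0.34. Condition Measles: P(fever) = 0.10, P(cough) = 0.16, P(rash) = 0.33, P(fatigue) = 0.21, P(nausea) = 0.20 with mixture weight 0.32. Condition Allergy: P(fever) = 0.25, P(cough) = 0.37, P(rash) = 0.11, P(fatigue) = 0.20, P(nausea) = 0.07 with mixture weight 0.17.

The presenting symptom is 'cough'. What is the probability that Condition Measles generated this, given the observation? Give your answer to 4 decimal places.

0.2735

Apply Bayes' rule: the posterior for each component is proportional to its prior times its likelihood at x.
Evaluate each component's likelihood at the observed value:
  L_Cold = P(cough | comp) = 0.11
  L_Flu = P(cough | comp) = 0.16
  L_Measles = P(cough | comp) = 0.16
  L_Allergy = P(cough | comp) = 0.37
Unnormalised posteriors:
  π_Cold·L_Cold = 0.17 × 0.11 = 0.0187
  π_Flu·L_Flu = 0.34 × 0.16 = 0.0544
  π_Measles·L_Measles = 0.32 × 0.16 = 0.0512
  π_Allergy·L_Allergy = 0.17 × 0.37 = 0.0629
Marginal: 0.0187 + 0.0544 + 0.0512 + 0.0629 = 0.1872
P(Condition Measles | data) ≈ 0.2735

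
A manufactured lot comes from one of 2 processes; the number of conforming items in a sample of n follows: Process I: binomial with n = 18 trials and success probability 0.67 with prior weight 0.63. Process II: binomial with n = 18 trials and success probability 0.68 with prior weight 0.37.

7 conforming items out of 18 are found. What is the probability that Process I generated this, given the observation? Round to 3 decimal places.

0.683

Apply Bayes' rule: the posterior for each component is proportional to its prior times its likelihood at x.
Evaluate each component's likelihood at the observed value:
  f_I = C(18,7)·0.67^7·0.33^11 = 31824·0.0606071·5.05421e-06 = 0.00974836
  f_II = C(18,7)·0.68^7·0.32^11 = 31824·0.0672299·3.60288e-06 = 0.00770845
Multiply by the mixture weights:
  π_I·f_I = 0.63 × 0.00974836 = 0.00614147
  π_II·f_II = 0.37 × 0.00770845 = 0.00285213
Evidence: 0.00614147 + 0.00285213 = 0.00899359
P(Process I | x) ≈ 0.683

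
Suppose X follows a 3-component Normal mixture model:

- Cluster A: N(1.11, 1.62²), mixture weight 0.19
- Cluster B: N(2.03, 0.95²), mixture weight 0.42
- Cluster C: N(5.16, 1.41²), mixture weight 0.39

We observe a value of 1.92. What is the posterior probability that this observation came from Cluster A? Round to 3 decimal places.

0.184

Apply Bayes' rule: the posterior for each component is proportional to its prior times its likelihood at x.
Component likelihoods at x = 1.92:
  f_A = (1/(1.62·√(2π)))·exp(−(1.92−1.11)²/(2·1.62²)) = 0.246261·exp(-0.12500) = 0.217324
  f_B = (1/(0.95·√(2π)))·exp(−(1.92−2.03)²/(2·0.95²)) = 0.419939·exp(-0.00670) = 0.417134
  f_C = (1/(1.41·√(2π)))·exp(−(1.92−5.16)²/(2·1.41²)) = 0.282938·exp(-2.64011) = 0.0201886
Prior × likelihood for each component:
  w_A·f_A = 0.19 × 0.217324 = 0.0412916
  w_B·f_B = 0.42 × 0.417134 = 0.175196
  w_C·f_C = 0.39 × 0.0201886 = 0.00787356
Evidence: 0.0412916 + 0.175196 + 0.00787356 = 0.224361
Responsibility of Cluster A: 0.0412916 / 0.224361 ≈ 0.184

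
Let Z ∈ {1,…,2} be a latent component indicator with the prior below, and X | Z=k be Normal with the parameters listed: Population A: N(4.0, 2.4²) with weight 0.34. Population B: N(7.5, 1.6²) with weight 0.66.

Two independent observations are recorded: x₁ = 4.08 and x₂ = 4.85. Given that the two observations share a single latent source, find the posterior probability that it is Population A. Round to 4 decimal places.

Apply Bayes' rule: the posterior for each component is proportional to its prior times its likelihood at x.
Since both observations come from the same component, the likelihood for component k is f_k(x₁)·f_k(x₂).
  L_A = [0.166134] × [0.156121] = 0.0259369
  L_B = [0.0253901] × [0.0632586] = 0.00160614
Weight by the priors:
  P(Z=A)·L_A = 0.34 × 0.0259369 = 0.00881856
  P(Z=B)·L_B = 0.66 × 0.00160614 = 0.00106005
Marginal: 0.00881856 + 0.00106005 = 0.00987861
So the posterior for Population A is 0.00881856 / 0.00987861 ≈ 0.8927.

0.8927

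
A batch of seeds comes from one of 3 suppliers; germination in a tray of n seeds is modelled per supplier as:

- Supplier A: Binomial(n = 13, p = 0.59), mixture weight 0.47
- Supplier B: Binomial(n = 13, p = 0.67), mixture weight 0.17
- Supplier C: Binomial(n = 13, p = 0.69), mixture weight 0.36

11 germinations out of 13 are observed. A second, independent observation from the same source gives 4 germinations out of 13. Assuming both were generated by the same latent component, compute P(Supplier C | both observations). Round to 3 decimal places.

0.232

The responsibility of component k is π_k f_k(x) divided by Σ_j π_j f_j(x).
Since both observations come from the same component, the likelihood for component k is f_k(x₁)·f_k(x₂).
  L_A = [C(13,11)·0.59^11·0.41^2 = 78·0.00301559·0.1681 = 0.0395398] × [0.0283641] = 0.00112151
  L_B = [C(13,11)·0.67^11·0.33^2 = 78·0.012213·0.1089 = 0.10374] × [0.00668699] = 0.000693707
  L_C = [C(13,11)·0.69^11·0.31^2 = 78·0.0168787·0.0961 = 0.12652] × [0.00428507] = 0.000542145
Prior × likelihood for each component:
  π_A·L_A = 0.47 × 0.00112151 = 0.00052711
  π_B·L_B = 0.17 × 0.000693707 = 0.00011793
  π_C·L_C = 0.36 × 0.000542145 = 0.000195172
Evidence: 0.00052711 + 0.00011793 + 0.000195172 = 0.000840212
P(Supplier C | x) = 0.000195172 / 0.000840212 ≈ 0.232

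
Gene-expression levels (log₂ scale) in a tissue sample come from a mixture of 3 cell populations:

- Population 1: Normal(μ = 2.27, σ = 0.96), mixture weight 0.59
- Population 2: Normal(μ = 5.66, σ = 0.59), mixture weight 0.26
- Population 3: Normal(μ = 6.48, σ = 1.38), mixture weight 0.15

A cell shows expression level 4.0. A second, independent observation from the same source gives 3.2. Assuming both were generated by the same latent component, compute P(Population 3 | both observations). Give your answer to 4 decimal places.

Apply Bayes' rule: the posterior for each component is proportional to its prior times its likelihood at x.
Since both observations come from the same component, the likelihood for component k is f_k(x₁)·f_k(x₂).
  f_1 = [0.0819317] × [0.259927] = 0.0212963
  f_2 = [0.012915] × [0.000113508] = 1.46596e-06
  f_3 = [0.0575093] × [0.017152] = 0.000986401
Weight by the priors:
  π_1·f_1 = 0.59 × 0.0212963 = 0.0125648
  π_2·f_2 = 0.26 × 1.46596e-06 = 3.8115e-07
  π_3·f_3 = 0.15 × 0.000986401 = 0.00014796
Marginal: 0.0125648 + 3.8115e-07 + 0.00014796 = 0.0127131
So the posterior for Population 3 is 0.00014796 / 0.0127131 ≈ 0.0116.

0.0116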